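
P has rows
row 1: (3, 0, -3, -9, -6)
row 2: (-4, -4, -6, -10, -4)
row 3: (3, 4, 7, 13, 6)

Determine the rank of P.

Row reduce to echelon form.
R2 ← R2 + (4/3)·R1: [0, -4, -10, -22, -12]
R3 ← R3 − R1: [0, 4, 10, 22, 12]
R3 ← R3 + R2: [0, 0, 0, 0, 0]
Echelon form has 2 nonzero rows, so rank(P) = 2.

2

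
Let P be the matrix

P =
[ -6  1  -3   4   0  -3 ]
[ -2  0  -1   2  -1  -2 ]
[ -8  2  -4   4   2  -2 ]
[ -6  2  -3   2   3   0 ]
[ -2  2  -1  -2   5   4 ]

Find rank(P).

Row reduce to echelon form.
R2 ← R2 − (1/3)·R1: [0, -1/3, 0, 2/3, -1, -1]
R3 ← R3 − (4/3)·R1: [0, 2/3, 0, -4/3, 2, 2]
R4 ← R4 − R1: [0, 1, 0, -2, 3, 3]
R5 ← R5 − (1/3)·R1: [0, 5/3, 0, -10/3, 5, 5]
R3 ← R3 + (2)·R2: [0, 0, 0, 0, 0, 0]
R4 ← R4 + (3)·R2: [0, 0, 0, 0, 0, 0]
R5 ← R5 + (5)·R2: [0, 0, 0, 0, 0, 0]
Echelon form has 2 nonzero rows, so rank(P) = 2.

2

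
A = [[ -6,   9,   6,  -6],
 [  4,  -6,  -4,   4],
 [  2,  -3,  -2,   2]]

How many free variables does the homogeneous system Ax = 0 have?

Row reduce to echelon form.
R2 ← R2 + (2/3)·R1: [0, 0, 0, 0]
R3 ← R3 + (1/3)·R1: [0, 0, 0, 0]
1 nonzero row, so rank(A) = 1.
A has 4 columns; by rank–nullity, nullity = 4 − 1 = 3.

3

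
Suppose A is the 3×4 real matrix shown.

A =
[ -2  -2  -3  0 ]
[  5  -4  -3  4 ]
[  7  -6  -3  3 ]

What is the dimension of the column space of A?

3

Row reduce to echelon form.
R2 ← R2 + (5/2)·R1: [0, -9, -21/2, 4]
R3 ← R3 + (7/2)·R1: [0, -13, -27/2, 3]
R3 ← R3 − (13/9)·R2: [0, 0, 5/3, -25/9]
Echelon form has 3 nonzero rows, so rank(A) = 3.
The column space has dimension equal to the rank: 3.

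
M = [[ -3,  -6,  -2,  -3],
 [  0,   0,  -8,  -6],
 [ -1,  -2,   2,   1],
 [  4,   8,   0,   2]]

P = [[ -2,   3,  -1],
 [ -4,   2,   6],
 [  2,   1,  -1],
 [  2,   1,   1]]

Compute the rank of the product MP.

2

First compute MP:
[[ 20, -26, -34],
 [-28, -14,   2],
 [ 16,  -4, -12],
 [-36,  30,  46]]
Now row reduce the product.
R2 ← R2 + (7/5)·R1: [0, -252/5, -228/5]
R3 ← R3 − (4/5)·R1: [0, 84/5, 76/5]
R4 ← R4 + (9/5)·R1: [0, -84/5, -76/5]
R3 ← R3 + (1/3)·R2: [0, 0, 0]
R4 ← R4 − (1/3)·R2: [0, 0, 0]
2 nonzero rows, so rank(MP) = 2.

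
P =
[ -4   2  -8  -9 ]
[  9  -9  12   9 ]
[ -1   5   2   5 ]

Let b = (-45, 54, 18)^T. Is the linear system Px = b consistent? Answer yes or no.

yes

Row reduce the augmented matrix [P | b].
R2 ← R2 + (9/4)·R1: [0, -9/2, -6, -45/4, -189/4]
R3 ← R3 − (1/4)·R1: [0, 9/2, 4, 29/4, 117/4]
R3 ← R3 + R2: [0, 0, -2, -4, -18]
The echelon form has 3 nonzero rows, and every pivot lies in the first 4 columns, so rank(P) = rank([P|b]) = 3.
The system is consistent.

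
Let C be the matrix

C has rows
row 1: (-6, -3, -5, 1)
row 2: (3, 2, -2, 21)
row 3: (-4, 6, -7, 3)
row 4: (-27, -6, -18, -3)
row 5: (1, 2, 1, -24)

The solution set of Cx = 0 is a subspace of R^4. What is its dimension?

Row reduce to echelon form.
R2 ← R2 + (1/2)·R1: [0, 1/2, -9/2, 43/2]
R3 ← R3 − (2/3)·R1: [0, 8, -11/3, 7/3]
R4 ← R4 − (9/2)·R1: [0, 15/2, 9/2, -15/2]
R5 ← R5 + (1/6)·R1: [0, 3/2, 1/6, -143/6]
R3 ← R3 − (16)·R2: [0, 0, 205/3, -1025/3]
R4 ← R4 − (15)·R2: [0, 0, 72, -330]
R5 ← R5 − (3)·R2: [0, 0, 41/3, -265/3]
R4 ← R4 − (216/205)·R3: [0, 0, 0, 30]
R5 ← R5 − (1/5)·R3: [0, 0, 0, -20]
R5 ← R5 + (2/3)·R4: [0, 0, 0, 0]
4 nonzero rows, so rank(C) = 4.
C has 4 columns; by rank–nullity, nullity = 4 − 4 = 0.

0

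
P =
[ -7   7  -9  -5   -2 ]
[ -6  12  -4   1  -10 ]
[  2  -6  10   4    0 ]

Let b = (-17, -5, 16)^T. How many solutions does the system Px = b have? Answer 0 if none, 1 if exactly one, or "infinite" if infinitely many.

infinite

Row reduce the augmented matrix [P | b].
R2 ← R2 − (6/7)·R1: [0, 6, 26/7, 37/7, -58/7, 67/7]
R3 ← R3 + (2/7)·R1: [0, -4, 52/7, 18/7, -4/7, 78/7]
R3 ← R3 + (2/3)·R2: [0, 0, 208/21, 128/21, -128/21, 368/21]
The echelon form has 3 nonzero rows, and every pivot lies in the first 5 columns, so rank(P) = rank([P|b]) = 3.
The system is consistent.
rank = 3 < 5 unknowns, so there are infinitely many solutions.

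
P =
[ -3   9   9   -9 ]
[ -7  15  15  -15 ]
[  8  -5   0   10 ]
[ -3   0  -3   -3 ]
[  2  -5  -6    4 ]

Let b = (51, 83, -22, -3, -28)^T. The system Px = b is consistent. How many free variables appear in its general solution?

1

Row reduce the augmented matrix [P | b].
R2 ← R2 − (7/3)·R1: [0, -6, -6, 6, -36]
R3 ← R3 + (8/3)·R1: [0, 19, 24, -14, 114]
R4 ← R4 − R1: [0, -9, -12, 6, -54]
R5 ← R5 + (2/3)·R1: [0, 1, 0, -2, 6]
R3 ← R3 + (19/6)·R2: [0, 0, 5, 5, 0]
R4 ← R4 − (3/2)·R2: [0, 0, -3, -3, 0]
R5 ← R5 + (1/6)·R2: [0, 0, -1, -1, 0]
R4 ← R4 + (3/5)·R3: [0, 0, 0, 0, 0]
R5 ← R5 + (1/5)·R3: [0, 0, 0, 0, 0]
The echelon form has 3 nonzero rows, and every pivot lies in the first 4 columns, so rank(P) = rank([P|b]) = 3.
The system is consistent.
Free variables = (unknowns) − (rank) = 4 − 3 = 1.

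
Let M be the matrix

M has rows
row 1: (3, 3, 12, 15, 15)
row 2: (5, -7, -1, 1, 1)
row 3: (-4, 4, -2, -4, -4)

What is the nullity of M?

3

Row reduce to echelon form.
R2 ← R2 − (5/3)·R1: [0, -12, -21, -24, -24]
R3 ← R3 + (4/3)·R1: [0, 8, 14, 16, 16]
R3 ← R3 + (2/3)·R2: [0, 0, 0, 0, 0]
2 nonzero rows, so rank(M) = 2.
M has 5 columns; by rank–nullity, nullity = 5 − 2 = 3.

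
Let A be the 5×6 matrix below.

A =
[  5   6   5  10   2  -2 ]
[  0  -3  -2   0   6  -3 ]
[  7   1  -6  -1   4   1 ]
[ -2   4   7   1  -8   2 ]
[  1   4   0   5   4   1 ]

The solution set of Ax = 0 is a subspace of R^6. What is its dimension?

1

Row reduce to echelon form.
R3 ← R3 − (7/5)·R1: [0, -37/5, -13, -15, 6/5, 19/5]
R4 ← R4 + (2/5)·R1: [0, 32/5, 9, 5, -36/5, 6/5]
R5 ← R5 − (1/5)·R1: [0, 14/5, -1, 3, 18/5, 7/5]
R3 ← R3 − (37/15)·R2: [0, 0, -121/15, -15, -68/5, 56/5]
R4 ← R4 + (32/15)·R2: [0, 0, 71/15, 5, 28/5, -26/5]
R5 ← R5 + (14/15)·R2: [0, 0, -43/15, 3, 46/5, -7/5]
R4 ← R4 + (71/121)·R3: [0, 0, 0, -460/121, -288/121, 166/121]
R5 ← R5 − (43/121)·R3: [0, 0, 0, 1008/121, 1698/121, -651/121]
R5 ← R5 + (252/115)·R4: [0, 0, 0, 0, 1014/115, -273/115]
5 nonzero rows, so rank(A) = 5.
A has 6 columns; by rank–nullity, nullity = 6 − 5 = 1.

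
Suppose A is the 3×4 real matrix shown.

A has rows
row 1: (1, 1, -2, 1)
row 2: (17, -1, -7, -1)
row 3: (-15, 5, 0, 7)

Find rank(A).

Row reduce to echelon form.
R2 ← R2 − (17)·R1: [0, -18, 27, -18]
R3 ← R3 + (15)·R1: [0, 20, -30, 22]
R3 ← R3 + (10/9)·R2: [0, 0, 0, 2]
Echelon form has 3 nonzero rows, so rank(A) = 3.

3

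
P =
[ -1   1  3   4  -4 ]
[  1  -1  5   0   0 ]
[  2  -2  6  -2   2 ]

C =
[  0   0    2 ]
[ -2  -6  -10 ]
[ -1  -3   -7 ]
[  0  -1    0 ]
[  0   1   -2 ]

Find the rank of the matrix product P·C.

2

First compute PC:
[[ -5, -23, -25],
 [ -3,  -9, -23],
 [ -2,  -2, -22]]
Now row reduce the product.
R2 ← R2 − (3/5)·R1: [0, 24/5, -8]
R3 ← R3 − (2/5)·R1: [0, 36/5, -12]
R3 ← R3 − (3/2)·R2: [0, 0, 0]
2 nonzero rows, so rank(PC) = 2.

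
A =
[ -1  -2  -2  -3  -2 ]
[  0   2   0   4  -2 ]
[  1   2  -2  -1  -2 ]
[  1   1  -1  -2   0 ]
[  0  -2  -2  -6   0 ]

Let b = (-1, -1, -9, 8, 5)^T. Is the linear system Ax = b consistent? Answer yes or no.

Row reduce the augmented matrix [A | b].
R3 ← R3 + R1: [0, 0, -4, -4, -4, -10]
R4 ← R4 + R1: [0, -1, -3, -5, -2, 7]
R4 ← R4 + (1/2)·R2: [0, 0, -3, -3, -3, 13/2]
R5 ← R5 + R2: [0, 0, -2, -2, -2, 4]
R4 ← R4 − (3/4)·R3: [0, 0, 0, 0, 0, 14]
R5 ← R5 − (1/2)·R3: [0, 0, 0, 0, 0, 9]
R5 ← R5 − (9/14)·R4: [0, 0, 0, 0, 0, 0]
The echelon form has 4 nonzero rows; the last pivot sits in the augmented column, so rank(A) = 3 but rank([A|b]) = 4.
Since the ranks differ, the system is inconsistent.

no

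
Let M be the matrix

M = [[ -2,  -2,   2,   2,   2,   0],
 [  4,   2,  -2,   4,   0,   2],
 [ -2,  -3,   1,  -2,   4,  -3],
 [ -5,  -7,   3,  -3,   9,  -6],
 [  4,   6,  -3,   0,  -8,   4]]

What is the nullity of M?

3

Row reduce to echelon form.
R2 ← R2 + (2)·R1: [0, -2, 2, 8, 4, 2]
R3 ← R3 − R1: [0, -1, -1, -4, 2, -3]
R4 ← R4 − (5/2)·R1: [0, -2, -2, -8, 4, -6]
R5 ← R5 + (2)·R1: [0, 2, 1, 4, -4, 4]
R3 ← R3 − (1/2)·R2: [0, 0, -2, -8, 0, -4]
R4 ← R4 − R2: [0, 0, -4, -16, 0, -8]
R5 ← R5 + R2: [0, 0, 3, 12, 0, 6]
R4 ← R4 − (2)·R3: [0, 0, 0, 0, 0, 0]
R5 ← R5 + (3/2)·R3: [0, 0, 0, 0, 0, 0]
3 nonzero rows, so rank(M) = 3.
M has 6 columns; by rank–nullity, nullity = 6 − 3 = 3.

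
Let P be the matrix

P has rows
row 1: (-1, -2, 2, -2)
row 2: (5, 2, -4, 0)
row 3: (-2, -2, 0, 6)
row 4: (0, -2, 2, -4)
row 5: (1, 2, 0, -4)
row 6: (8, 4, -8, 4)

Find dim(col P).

3

Row reduce to echelon form.
R2 ← R2 + (5)·R1: [0, -8, 6, -10]
R3 ← R3 − (2)·R1: [0, 2, -4, 10]
R5 ← R5 + R1: [0, 0, 2, -6]
R6 ← R6 + (8)·R1: [0, -12, 8, -12]
R3 ← R3 + (1/4)·R2: [0, 0, -5/2, 15/2]
R4 ← R4 − (1/4)·R2: [0, 0, 1/2, -3/2]
R6 ← R6 − (3/2)·R2: [0, 0, -1, 3]
R4 ← R4 + (1/5)·R3: [0, 0, 0, 0]
R5 ← R5 + (4/5)·R3: [0, 0, 0, 0]
R6 ← R6 − (2/5)·R3: [0, 0, 0, 0]
Echelon form has 3 nonzero rows, so rank(P) = 3.
The column space has dimension equal to the rank: 3.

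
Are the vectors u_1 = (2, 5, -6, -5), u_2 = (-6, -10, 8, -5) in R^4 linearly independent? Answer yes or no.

yes

Form the matrix with these vectors as rows and row reduce.
R2 ← R2 + (3)·R1: [0, 5, -10, -20]
2 nonzero rows, so the 2 vectors span a space of dimension 2.
Since 2 = 2, the vectors are linearly independent.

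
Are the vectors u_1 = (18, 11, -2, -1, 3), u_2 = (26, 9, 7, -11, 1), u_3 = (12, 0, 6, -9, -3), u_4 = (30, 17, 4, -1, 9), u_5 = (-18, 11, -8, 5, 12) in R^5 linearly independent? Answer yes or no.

no

Form the matrix with these vectors as rows and row reduce.
R2 ← R2 − (13/9)·R1: [0, -62/9, 89/9, -86/9, -10/3]
R3 ← R3 − (2/3)·R1: [0, -22/3, 22/3, -25/3, -5]
R4 ← R4 − (5/3)·R1: [0, -4/3, 22/3, 2/3, 4]
R5 ← R5 + R1: [0, 22, -10, 4, 15]
R3 ← R3 − (33/31)·R2: [0, 0, -99/31, 57/31, -45/31]
R4 ← R4 − (6/31)·R2: [0, 0, 168/31, 78/31, 144/31]
R5 ← R5 + (99/31)·R2: [0, 0, 669/31, -822/31, 135/31]
R4 ← R4 + (56/33)·R3: [0, 0, 0, 62/11, 24/11]
R5 ← R5 + (223/33)·R3: [0, 0, 0, -155/11, -60/11]
R5 ← R5 + (5/2)·R4: [0, 0, 0, 0, 0]
4 nonzero rows, so the 5 vectors span a space of dimension 4.
Since 4 < 5, the vectors are linearly dependent.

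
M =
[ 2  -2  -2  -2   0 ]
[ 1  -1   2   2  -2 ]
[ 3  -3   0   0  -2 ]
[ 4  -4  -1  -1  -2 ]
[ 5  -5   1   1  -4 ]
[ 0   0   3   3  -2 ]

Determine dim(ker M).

Row reduce to echelon form.
R2 ← R2 − (1/2)·R1: [0, 0, 3, 3, -2]
R3 ← R3 − (3/2)·R1: [0, 0, 3, 3, -2]
R4 ← R4 − (2)·R1: [0, 0, 3, 3, -2]
R5 ← R5 − (5/2)·R1: [0, 0, 6, 6, -4]
R3 ← R3 − R2: [0, 0, 0, 0, 0]
R4 ← R4 − R2: [0, 0, 0, 0, 0]
R5 ← R5 − (2)·R2: [0, 0, 0, 0, 0]
R6 ← R6 − R2: [0, 0, 0, 0, 0]
2 nonzero rows, so rank(M) = 2.
M has 5 columns; by rank–nullity, nullity = 5 − 2 = 3.

3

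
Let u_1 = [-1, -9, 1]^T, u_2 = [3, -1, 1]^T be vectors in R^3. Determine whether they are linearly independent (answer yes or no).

Form the matrix with these vectors as rows and row reduce.
R2 ← R2 + (3)·R1: [0, -28, 4]
2 nonzero rows, so the 2 vectors span a space of dimension 2.
Since 2 = 2, the vectors are linearly independent.

yes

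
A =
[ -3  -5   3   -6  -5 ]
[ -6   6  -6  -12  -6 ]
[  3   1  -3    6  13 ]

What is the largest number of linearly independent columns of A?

Row reduce to echelon form.
R2 ← R2 − (2)·R1: [0, 16, -12, 0, 4]
R3 ← R3 + R1: [0, -4, 0, 0, 8]
R3 ← R3 + (1/4)·R2: [0, 0, -3, 0, 9]
Echelon form has 3 nonzero rows, so rank(A) = 3.
The rank gives the maximum number of linearly independent columns: 3.

3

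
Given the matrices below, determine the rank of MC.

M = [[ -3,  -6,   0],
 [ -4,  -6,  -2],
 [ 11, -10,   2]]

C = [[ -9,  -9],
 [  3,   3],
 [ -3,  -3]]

1

First compute MC:
[[  9,   9],
 [ 24,  24],
 [-135, -135]]
Now row reduce the product.
R2 ← R2 − (8/3)·R1: [0, 0]
R3 ← R3 + (15)·R1: [0, 0]
1 nonzero row, so rank(MC) = 1.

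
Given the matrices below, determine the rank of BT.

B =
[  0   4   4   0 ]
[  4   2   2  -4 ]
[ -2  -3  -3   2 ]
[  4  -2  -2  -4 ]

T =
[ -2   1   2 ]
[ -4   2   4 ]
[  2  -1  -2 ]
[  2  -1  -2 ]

1

First compute BT:
[[ -8,   4,   8],
 [-20,  10,  20],
 [ 14,  -7, -14],
 [-12,   6,  12]]
Now row reduce the product.
R2 ← R2 − (5/2)·R1: [0, 0, 0]
R3 ← R3 + (7/4)·R1: [0, 0, 0]
R4 ← R4 − (3/2)·R1: [0, 0, 0]
1 nonzero row, so rank(BT) = 1.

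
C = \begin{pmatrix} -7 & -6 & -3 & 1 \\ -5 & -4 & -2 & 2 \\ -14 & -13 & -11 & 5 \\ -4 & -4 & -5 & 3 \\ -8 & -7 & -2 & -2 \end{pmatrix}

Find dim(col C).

Row reduce to echelon form.
R2 ← R2 − (5/7)·R1: [0, 2/7, 1/7, 9/7]
R3 ← R3 − (2)·R1: [0, -1, -5, 3]
R4 ← R4 − (4/7)·R1: [0, -4/7, -23/7, 17/7]
R5 ← R5 − (8/7)·R1: [0, -1/7, 10/7, -22/7]
R3 ← R3 + (7/2)·R2: [0, 0, -9/2, 15/2]
R4 ← R4 + (2)·R2: [0, 0, -3, 5]
R5 ← R5 + (1/2)·R2: [0, 0, 3/2, -5/2]
R4 ← R4 − (2/3)·R3: [0, 0, 0, 0]
R5 ← R5 + (1/3)·R3: [0, 0, 0, 0]
Echelon form has 3 nonzero rows, so rank(C) = 3.
The column space has dimension equal to the rank: 3.

3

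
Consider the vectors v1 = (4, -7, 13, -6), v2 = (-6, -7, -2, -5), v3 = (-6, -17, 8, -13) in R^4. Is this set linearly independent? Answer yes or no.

Form the matrix with these vectors as rows and row reduce.
R2 ← R2 + (3/2)·R1: [0, -35/2, 35/2, -14]
R3 ← R3 + (3/2)·R1: [0, -55/2, 55/2, -22]
R3 ← R3 − (11/7)·R2: [0, 0, 0, 0]
2 nonzero rows, so the 3 vectors span a space of dimension 2.
Since 2 < 3, the vectors are linearly dependent.

no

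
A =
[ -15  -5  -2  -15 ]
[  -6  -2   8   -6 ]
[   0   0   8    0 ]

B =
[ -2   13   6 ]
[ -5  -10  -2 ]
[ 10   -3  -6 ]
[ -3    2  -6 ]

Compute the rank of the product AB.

2

First compute AB:
[[ 80, -169,  22],
 [120, -94, -44],
 [ 80, -24, -48]]
Now row reduce the product.
R2 ← R2 − (3/2)·R1: [0, 319/2, -77]
R3 ← R3 − R1: [0, 145, -70]
R3 ← R3 − (10/11)·R2: [0, 0, 0]
2 nonzero rows, so rank(AB) = 2.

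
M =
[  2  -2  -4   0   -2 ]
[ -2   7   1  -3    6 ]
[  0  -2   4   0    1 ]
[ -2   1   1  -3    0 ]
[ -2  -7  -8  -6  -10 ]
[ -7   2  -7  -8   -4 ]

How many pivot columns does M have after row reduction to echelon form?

5

Row reduce to echelon form.
R2 ← R2 + R1: [0, 5, -3, -3, 4]
R4 ← R4 + R1: [0, -1, -3, -3, -2]
R5 ← R5 + R1: [0, -9, -12, -6, -12]
R6 ← R6 + (7/2)·R1: [0, -5, -21, -8, -11]
R3 ← R3 + (2/5)·R2: [0, 0, 14/5, -6/5, 13/5]
R4 ← R4 + (1/5)·R2: [0, 0, -18/5, -18/5, -6/5]
R5 ← R5 + (9/5)·R2: [0, 0, -87/5, -57/5, -24/5]
R6 ← R6 + R2: [0, 0, -24, -11, -7]
R4 ← R4 + (9/7)·R3: [0, 0, 0, -36/7, 15/7]
R5 ← R5 + (87/14)·R3: [0, 0, 0, -132/7, 159/14]
R6 ← R6 + (60/7)·R3: [0, 0, 0, -149/7, 107/7]
R5 ← R5 − (11/3)·R4: [0, 0, 0, 0, 7/2]
R6 ← R6 − (149/36)·R4: [0, 0, 0, 0, 77/12]
R6 ← R6 − (11/6)·R5: [0, 0, 0, 0, 0]
Echelon form has 5 nonzero rows, so rank(M) = 5.
Each nonzero row contributes one pivot column: 5 pivot columns.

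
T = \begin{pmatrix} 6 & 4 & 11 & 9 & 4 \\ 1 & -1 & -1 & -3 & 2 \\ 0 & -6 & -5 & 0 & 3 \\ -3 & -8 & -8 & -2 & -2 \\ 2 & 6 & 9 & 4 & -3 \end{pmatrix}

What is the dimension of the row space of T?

Row reduce to echelon form.
R2 ← R2 − (1/6)·R1: [0, -5/3, -17/6, -9/2, 4/3]
R4 ← R4 + (1/2)·R1: [0, -6, -5/2, 5/2, 0]
R5 ← R5 − (1/3)·R1: [0, 14/3, 16/3, 1, -13/3]
R3 ← R3 − (18/5)·R2: [0, 0, 26/5, 81/5, -9/5]
R4 ← R4 − (18/5)·R2: [0, 0, 77/10, 187/10, -24/5]
R5 ← R5 + (14/5)·R2: [0, 0, -13/5, -58/5, -3/5]
R4 ← R4 − (77/52)·R3: [0, 0, 0, -275/52, -111/52]
R5 ← R5 + (1/2)·R3: [0, 0, 0, -7/2, -3/2]
R5 ← R5 − (182/275)·R4: [0, 0, 0, 0, -24/275]
Echelon form has 5 nonzero rows, so rank(T) = 5.
The row space has dimension equal to the rank: 5.

5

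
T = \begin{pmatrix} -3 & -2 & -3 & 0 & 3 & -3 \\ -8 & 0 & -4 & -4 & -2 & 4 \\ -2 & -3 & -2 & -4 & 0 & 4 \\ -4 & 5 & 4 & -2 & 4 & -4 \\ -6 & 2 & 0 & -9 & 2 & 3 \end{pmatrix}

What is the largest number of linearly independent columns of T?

5

Row reduce to echelon form.
R2 ← R2 − (8/3)·R1: [0, 16/3, 4, -4, -10, 12]
R3 ← R3 − (2/3)·R1: [0, -5/3, 0, -4, -2, 6]
R4 ← R4 − (4/3)·R1: [0, 23/3, 8, -2, 0, 0]
R5 ← R5 − (2)·R1: [0, 6, 6, -9, -4, 9]
R3 ← R3 + (5/16)·R2: [0, 0, 5/4, -21/4, -41/8, 39/4]
R4 ← R4 − (23/16)·R2: [0, 0, 9/4, 15/4, 115/8, -69/4]
R5 ← R5 − (9/8)·R2: [0, 0, 3/2, -9/2, 29/4, -9/2]
R4 ← R4 − (9/5)·R3: [0, 0, 0, 66/5, 118/5, -174/5]
R5 ← R5 − (6/5)·R3: [0, 0, 0, 9/5, 67/5, -81/5]
R5 ← R5 − (3/22)·R4: [0, 0, 0, 0, 112/11, -126/11]
Echelon form has 5 nonzero rows, so rank(T) = 5.
The rank gives the maximum number of linearly independent columns: 5.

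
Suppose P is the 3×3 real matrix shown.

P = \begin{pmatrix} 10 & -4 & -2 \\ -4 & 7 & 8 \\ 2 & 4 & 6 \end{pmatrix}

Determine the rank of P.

2

Row reduce to echelon form.
R2 ← R2 + (2/5)·R1: [0, 27/5, 36/5]
R3 ← R3 − (1/5)·R1: [0, 24/5, 32/5]
R3 ← R3 − (8/9)·R2: [0, 0, 0]
Echelon form has 2 nonzero rows, so rank(P) = 2.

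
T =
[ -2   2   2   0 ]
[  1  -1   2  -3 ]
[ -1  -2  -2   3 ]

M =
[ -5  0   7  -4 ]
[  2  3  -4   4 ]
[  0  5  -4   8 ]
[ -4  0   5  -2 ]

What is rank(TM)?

3

First compute TM:
[[ 14,  16, -30,  32],
 [  5,   7, -12,  14],
 [-11, -16,  24, -26]]
Now row reduce the product.
R2 ← R2 − (5/14)·R1: [0, 9/7, -9/7, 18/7]
R3 ← R3 + (11/14)·R1: [0, -24/7, 3/7, -6/7]
R3 ← R3 + (8/3)·R2: [0, 0, -3, 6]
3 nonzero rows, so rank(TM) = 3.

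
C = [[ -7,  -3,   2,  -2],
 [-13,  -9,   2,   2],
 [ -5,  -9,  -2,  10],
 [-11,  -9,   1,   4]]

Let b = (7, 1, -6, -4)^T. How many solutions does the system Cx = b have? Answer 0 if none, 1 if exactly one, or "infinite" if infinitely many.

Row reduce the augmented matrix [C | b].
R2 ← R2 − (13/7)·R1: [0, -24/7, -12/7, 40/7, -12]
R3 ← R3 − (5/7)·R1: [0, -48/7, -24/7, 80/7, -11]
R4 ← R4 − (11/7)·R1: [0, -30/7, -15/7, 50/7, -15]
R3 ← R3 − (2)·R2: [0, 0, 0, 0, 13]
R4 ← R4 − (5/4)·R2: [0, 0, 0, 0, 0]
The echelon form has 3 nonzero rows; the last pivot sits in the augmented column, so rank(C) = 2 but rank([C|b]) = 3.
Since the ranks differ, the system is inconsistent.
It has no solutions.

0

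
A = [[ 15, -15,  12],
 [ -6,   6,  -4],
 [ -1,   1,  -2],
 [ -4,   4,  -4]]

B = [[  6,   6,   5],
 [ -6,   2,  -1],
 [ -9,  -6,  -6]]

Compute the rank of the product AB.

First compute AB:
[[ 72, -12,  18],
 [-36,   0, -12],
 [  6,   8,   6],
 [-12,   8,   0]]
Now row reduce the product.
R2 ← R2 + (1/2)·R1: [0, -6, -3]
R3 ← R3 − (1/12)·R1: [0, 9, 9/2]
R4 ← R4 + (1/6)·R1: [0, 6, 3]
R3 ← R3 + (3/2)·R2: [0, 0, 0]
R4 ← R4 + R2: [0, 0, 0]
2 nonzero rows, so rank(AB) = 2.

2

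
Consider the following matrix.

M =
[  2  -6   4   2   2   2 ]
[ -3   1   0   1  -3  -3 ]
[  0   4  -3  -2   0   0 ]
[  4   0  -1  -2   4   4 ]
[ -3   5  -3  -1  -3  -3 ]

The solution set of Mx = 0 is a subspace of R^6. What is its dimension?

4

Row reduce to echelon form.
R2 ← R2 + (3/2)·R1: [0, -8, 6, 4, 0, 0]
R4 ← R4 − (2)·R1: [0, 12, -9, -6, 0, 0]
R5 ← R5 + (3/2)·R1: [0, -4, 3, 2, 0, 0]
R3 ← R3 + (1/2)·R2: [0, 0, 0, 0, 0, 0]
R4 ← R4 + (3/2)·R2: [0, 0, 0, 0, 0, 0]
R5 ← R5 − (1/2)·R2: [0, 0, 0, 0, 0, 0]
2 nonzero rows, so rank(M) = 2.
M has 6 columns; by rank–nullity, nullity = 6 − 2 = 4.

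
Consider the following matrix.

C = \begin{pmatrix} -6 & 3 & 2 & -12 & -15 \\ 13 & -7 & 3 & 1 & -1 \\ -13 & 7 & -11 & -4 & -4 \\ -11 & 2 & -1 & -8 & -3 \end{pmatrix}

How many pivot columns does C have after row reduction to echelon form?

4

Row reduce to echelon form.
R2 ← R2 + (13/6)·R1: [0, -1/2, 22/3, -25, -67/2]
R3 ← R3 − (13/6)·R1: [0, 1/2, -46/3, 22, 57/2]
R4 ← R4 − (11/6)·R1: [0, -7/2, -14/3, 14, 49/2]
R3 ← R3 + R2: [0, 0, -8, -3, -5]
R4 ← R4 − (7)·R2: [0, 0, -56, 189, 259]
R4 ← R4 − (7)·R3: [0, 0, 0, 210, 294]
Echelon form has 4 nonzero rows, so rank(C) = 4.
Each nonzero row contributes one pivot column: 4 pivot columns.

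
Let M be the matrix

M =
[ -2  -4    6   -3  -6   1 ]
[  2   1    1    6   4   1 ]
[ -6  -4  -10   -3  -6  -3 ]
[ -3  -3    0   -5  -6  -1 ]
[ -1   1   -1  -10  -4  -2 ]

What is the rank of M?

Row reduce to echelon form.
R2 ← R2 + R1: [0, -3, 7, 3, -2, 2]
R3 ← R3 − (3)·R1: [0, 8, -28, 6, 12, -6]
R4 ← R4 − (3/2)·R1: [0, 3, -9, -1/2, 3, -5/2]
R5 ← R5 − (1/2)·R1: [0, 3, -4, -17/2, -1, -5/2]
R3 ← R3 + (8/3)·R2: [0, 0, -28/3, 14, 20/3, -2/3]
R4 ← R4 + R2: [0, 0, -2, 5/2, 1, -1/2]
R5 ← R5 + R2: [0, 0, 3, -11/2, -3, -1/2]
R4 ← R4 − (3/14)·R3: [0, 0, 0, -1/2, -3/7, -5/14]
R5 ← R5 + (9/28)·R3: [0, 0, 0, -1, -6/7, -5/7]
R5 ← R5 − (2)·R4: [0, 0, 0, 0, 0, 0]
Echelon form has 4 nonzero rows, so rank(M) = 4.

4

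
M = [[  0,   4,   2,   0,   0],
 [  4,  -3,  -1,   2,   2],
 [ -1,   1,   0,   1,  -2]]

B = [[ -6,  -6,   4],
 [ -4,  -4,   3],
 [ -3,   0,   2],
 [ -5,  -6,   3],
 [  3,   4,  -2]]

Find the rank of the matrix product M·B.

First compute MB:
[[-22, -16,  16],
 [-13, -16,   7],
 [ -9, -12,   6]]
Now row reduce the product.
R2 ← R2 − (13/22)·R1: [0, -72/11, -27/11]
R3 ← R3 − (9/22)·R1: [0, -60/11, -6/11]
R3 ← R3 − (5/6)·R2: [0, 0, 3/2]
3 nonzero rows, so rank(MB) = 3.

3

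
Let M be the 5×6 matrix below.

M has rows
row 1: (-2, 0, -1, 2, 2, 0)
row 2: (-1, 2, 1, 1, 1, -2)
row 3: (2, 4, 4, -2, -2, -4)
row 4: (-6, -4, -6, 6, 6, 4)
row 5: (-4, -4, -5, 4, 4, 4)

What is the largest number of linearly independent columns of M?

2

Row reduce to echelon form.
R2 ← R2 − (1/2)·R1: [0, 2, 3/2, 0, 0, -2]
R3 ← R3 + R1: [0, 4, 3, 0, 0, -4]
R4 ← R4 − (3)·R1: [0, -4, -3, 0, 0, 4]
R5 ← R5 − (2)·R1: [0, -4, -3, 0, 0, 4]
R3 ← R3 − (2)·R2: [0, 0, 0, 0, 0, 0]
R4 ← R4 + (2)·R2: [0, 0, 0, 0, 0, 0]
R5 ← R5 + (2)·R2: [0, 0, 0, 0, 0, 0]
Echelon form has 2 nonzero rows, so rank(M) = 2.
The rank gives the maximum number of linearly independent columns: 2.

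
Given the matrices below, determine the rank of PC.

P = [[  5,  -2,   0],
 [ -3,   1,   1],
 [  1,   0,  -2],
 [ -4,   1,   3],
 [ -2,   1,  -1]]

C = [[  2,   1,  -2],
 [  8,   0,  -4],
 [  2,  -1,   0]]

First compute PC:
[[ -6,   5,  -2],
 [  4,  -4,   2],
 [ -2,   3,  -2],
 [  6,  -7,   4],
 [  2,  -1,   0]]
Now row reduce the product.
R2 ← R2 + (2/3)·R1: [0, -2/3, 2/3]
R3 ← R3 − (1/3)·R1: [0, 4/3, -4/3]
R4 ← R4 + R1: [0, -2, 2]
R5 ← R5 + (1/3)·R1: [0, 2/3, -2/3]
R3 ← R3 + (2)·R2: [0, 0, 0]
R4 ← R4 − (3)·R2: [0, 0, 0]
R5 ← R5 + R2: [0, 0, 0]
2 nonzero rows, so rank(PC) = 2.

2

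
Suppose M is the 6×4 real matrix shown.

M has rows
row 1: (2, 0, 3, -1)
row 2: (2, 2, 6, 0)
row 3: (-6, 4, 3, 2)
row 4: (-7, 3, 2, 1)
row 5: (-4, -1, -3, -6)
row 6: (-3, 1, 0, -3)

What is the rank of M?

Row reduce to echelon form.
R2 ← R2 − R1: [0, 2, 3, 1]
R3 ← R3 + (3)·R1: [0, 4, 12, -1]
R4 ← R4 + (7/2)·R1: [0, 3, 25/2, -5/2]
R5 ← R5 + (2)·R1: [0, -1, 3, -8]
R6 ← R6 + (3/2)·R1: [0, 1, 9/2, -9/2]
R3 ← R3 − (2)·R2: [0, 0, 6, -3]
R4 ← R4 − (3/2)·R2: [0, 0, 8, -4]
R5 ← R5 + (1/2)·R2: [0, 0, 9/2, -15/2]
R6 ← R6 − (1/2)·R2: [0, 0, 3, -5]
R4 ← R4 − (4/3)·R3: [0, 0, 0, 0]
R5 ← R5 − (3/4)·R3: [0, 0, 0, -21/4]
R6 ← R6 − (1/2)·R3: [0, 0, 0, -7/2]
Swap R4 ↔ R5
R6 ← R6 − (2/3)·R4: [0, 0, 0, 0]
Echelon form has 4 nonzero rows, so rank(M) = 4.

4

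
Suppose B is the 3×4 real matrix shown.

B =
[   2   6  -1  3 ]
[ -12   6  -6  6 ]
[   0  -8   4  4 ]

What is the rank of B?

3

Row reduce to echelon form.
R2 ← R2 + (6)·R1: [0, 42, -12, 24]
R3 ← R3 + (4/21)·R2: [0, 0, 12/7, 60/7]
Echelon form has 3 nonzero rows, so rank(B) = 3.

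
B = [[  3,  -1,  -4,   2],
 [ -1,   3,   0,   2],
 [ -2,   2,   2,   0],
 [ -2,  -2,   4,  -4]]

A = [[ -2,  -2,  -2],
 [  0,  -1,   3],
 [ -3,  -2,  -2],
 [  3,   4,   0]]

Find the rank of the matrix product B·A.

First compute BA:
[[ 12,  11,  -1],
 [  8,   7,  11],
 [ -2,  -2,   6],
 [-20, -18, -10]]
Now row reduce the product.
R2 ← R2 − (2/3)·R1: [0, -1/3, 35/3]
R3 ← R3 + (1/6)·R1: [0, -1/6, 35/6]
R4 ← R4 + (5/3)·R1: [0, 1/3, -35/3]
R3 ← R3 − (1/2)·R2: [0, 0, 0]
R4 ← R4 + R2: [0, 0, 0]
2 nonzero rows, so rank(BA) = 2.

2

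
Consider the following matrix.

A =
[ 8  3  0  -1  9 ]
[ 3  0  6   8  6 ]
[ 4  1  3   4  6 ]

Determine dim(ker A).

Row reduce to echelon form.
R2 ← R2 − (3/8)·R1: [0, -9/8, 6, 67/8, 21/8]
R3 ← R3 − (1/2)·R1: [0, -1/2, 3, 9/2, 3/2]
R3 ← R3 − (4/9)·R2: [0, 0, 1/3, 7/9, 1/3]
3 nonzero rows, so rank(A) = 3.
A has 5 columns; by rank–nullity, nullity = 5 − 3 = 2.

2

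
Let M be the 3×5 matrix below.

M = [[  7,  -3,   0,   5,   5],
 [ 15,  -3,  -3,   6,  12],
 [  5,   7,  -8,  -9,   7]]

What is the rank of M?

2

Row reduce to echelon form.
R2 ← R2 − (15/7)·R1: [0, 24/7, -3, -33/7, 9/7]
R3 ← R3 − (5/7)·R1: [0, 64/7, -8, -88/7, 24/7]
R3 ← R3 − (8/3)·R2: [0, 0, 0, 0, 0]
Echelon form has 2 nonzero rows, so rank(M) = 2.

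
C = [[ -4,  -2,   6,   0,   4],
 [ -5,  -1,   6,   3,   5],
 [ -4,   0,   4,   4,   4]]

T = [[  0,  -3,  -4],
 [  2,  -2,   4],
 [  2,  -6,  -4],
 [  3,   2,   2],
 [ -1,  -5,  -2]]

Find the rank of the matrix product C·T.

First compute CT:
[[  4, -40, -24],
 [ 14, -38, -12],
 [ 16, -24,   0]]
Now row reduce the product.
R2 ← R2 − (7/2)·R1: [0, 102, 72]
R3 ← R3 − (4)·R1: [0, 136, 96]
R3 ← R3 − (4/3)·R2: [0, 0, 0]
2 nonzero rows, so rank(CT) = 2.

2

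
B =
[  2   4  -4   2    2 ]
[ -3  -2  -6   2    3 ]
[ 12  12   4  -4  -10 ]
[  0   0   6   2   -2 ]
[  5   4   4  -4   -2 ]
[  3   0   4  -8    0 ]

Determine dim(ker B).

Row reduce to echelon form.
R2 ← R2 + (3/2)·R1: [0, 4, -12, 5, 6]
R3 ← R3 − (6)·R1: [0, -12, 28, -16, -22]
R5 ← R5 − (5/2)·R1: [0, -6, 14, -9, -7]
R6 ← R6 − (3/2)·R1: [0, -6, 10, -11, -3]
R3 ← R3 + (3)·R2: [0, 0, -8, -1, -4]
R5 ← R5 + (3/2)·R2: [0, 0, -4, -3/2, 2]
R6 ← R6 + (3/2)·R2: [0, 0, -8, -7/2, 6]
R4 ← R4 + (3/4)·R3: [0, 0, 0, 5/4, -5]
R5 ← R5 − (1/2)·R3: [0, 0, 0, -1, 4]
R6 ← R6 − R3: [0, 0, 0, -5/2, 10]
R5 ← R5 + (4/5)·R4: [0, 0, 0, 0, 0]
R6 ← R6 + (2)·R4: [0, 0, 0, 0, 0]
4 nonzero rows, so rank(B) = 4.
B has 5 columns; by rank–nullity, nullity = 5 − 4 = 1.

1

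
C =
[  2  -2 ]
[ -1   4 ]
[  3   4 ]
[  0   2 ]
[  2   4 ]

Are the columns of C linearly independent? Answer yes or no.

Row reduce C to echelon form.
R2 ← R2 + (1/2)·R1: [0, 3]
R3 ← R3 − (3/2)·R1: [0, 7]
R5 ← R5 − R1: [0, 6]
R3 ← R3 − (7/3)·R2: [0, 0]
R4 ← R4 − (2/3)·R2: [0, 0]
R5 ← R5 − (2)·R2: [0, 0]
2 pivots among 2 columns.
Every column is a pivot column, so the columns are linearly independent.

yes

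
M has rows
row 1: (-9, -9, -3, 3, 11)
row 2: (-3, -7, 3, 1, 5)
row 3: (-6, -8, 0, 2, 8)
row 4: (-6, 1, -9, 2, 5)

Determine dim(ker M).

Row reduce to echelon form.
R2 ← R2 − (1/3)·R1: [0, -4, 4, 0, 4/3]
R3 ← R3 − (2/3)·R1: [0, -2, 2, 0, 2/3]
R4 ← R4 − (2/3)·R1: [0, 7, -7, 0, -7/3]
R3 ← R3 − (1/2)·R2: [0, 0, 0, 0, 0]
R4 ← R4 + (7/4)·R2: [0, 0, 0, 0, 0]
2 nonzero rows, so rank(M) = 2.
M has 5 columns; by rank–nullity, nullity = 5 − 2 = 3.

3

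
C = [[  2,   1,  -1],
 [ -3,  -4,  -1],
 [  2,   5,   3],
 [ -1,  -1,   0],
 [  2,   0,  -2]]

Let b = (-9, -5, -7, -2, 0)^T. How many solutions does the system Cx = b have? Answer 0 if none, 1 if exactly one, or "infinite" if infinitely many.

0

Row reduce the augmented matrix [C | b].
R2 ← R2 + (3/2)·R1: [0, -5/2, -5/2, -37/2]
R3 ← R3 − R1: [0, 4, 4, 2]
R4 ← R4 + (1/2)·R1: [0, -1/2, -1/2, -13/2]
R5 ← R5 − R1: [0, -1, -1, 9]
R3 ← R3 + (8/5)·R2: [0, 0, 0, -138/5]
R4 ← R4 − (1/5)·R2: [0, 0, 0, -14/5]
R5 ← R5 − (2/5)·R2: [0, 0, 0, 82/5]
R4 ← R4 − (7/69)·R3: [0, 0, 0, 0]
R5 ← R5 + (41/69)·R3: [0, 0, 0, 0]
The echelon form has 3 nonzero rows; the last pivot sits in the augmented column, so rank(C) = 2 but rank([C|b]) = 3.
Since the ranks differ, the system is inconsistent.
It has no solutions.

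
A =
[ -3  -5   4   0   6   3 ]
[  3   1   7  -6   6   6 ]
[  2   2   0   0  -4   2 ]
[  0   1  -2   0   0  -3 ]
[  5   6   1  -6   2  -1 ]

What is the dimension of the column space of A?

Row reduce to echelon form.
R2 ← R2 + R1: [0, -4, 11, -6, 12, 9]
R3 ← R3 + (2/3)·R1: [0, -4/3, 8/3, 0, 0, 4]
R5 ← R5 + (5/3)·R1: [0, -7/3, 23/3, -6, 12, 4]
R3 ← R3 − (1/3)·R2: [0, 0, -1, 2, -4, 1]
R4 ← R4 + (1/4)·R2: [0, 0, 3/4, -3/2, 3, -3/4]
R5 ← R5 − (7/12)·R2: [0, 0, 5/4, -5/2, 5, -5/4]
R4 ← R4 + (3/4)·R3: [0, 0, 0, 0, 0, 0]
R5 ← R5 + (5/4)·R3: [0, 0, 0, 0, 0, 0]
Echelon form has 3 nonzero rows, so rank(A) = 3.
The column space has dimension equal to the rank: 3.

3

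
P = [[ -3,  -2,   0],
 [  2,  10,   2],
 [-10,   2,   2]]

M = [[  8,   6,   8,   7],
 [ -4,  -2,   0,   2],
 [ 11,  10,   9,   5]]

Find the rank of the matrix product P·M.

2

First compute PM:
[[-16, -14, -24, -25],
 [ -2,  12,  34,  44],
 [-66, -44, -62, -56]]
Now row reduce the product.
R2 ← R2 − (1/8)·R1: [0, 55/4, 37, 377/8]
R3 ← R3 − (33/8)·R1: [0, 55/4, 37, 377/8]
R3 ← R3 − R2: [0, 0, 0, 0]
2 nonzero rows, so rank(PM) = 2.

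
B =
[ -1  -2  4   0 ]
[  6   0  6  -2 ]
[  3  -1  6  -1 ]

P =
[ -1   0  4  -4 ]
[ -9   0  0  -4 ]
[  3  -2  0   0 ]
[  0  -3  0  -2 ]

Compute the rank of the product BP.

3

First compute BP:
[[ 31,  -8,  -4,  12],
 [ 12,  -6,  24, -20],
 [ 24,  -9,  12,  -6]]
Now row reduce the product.
R2 ← R2 − (12/31)·R1: [0, -90/31, 792/31, -764/31]
R3 ← R3 − (24/31)·R1: [0, -87/31, 468/31, -474/31]
R3 ← R3 − (29/30)·R2: [0, 0, -48/5, 128/15]
3 nonzero rows, so rank(BP) = 3.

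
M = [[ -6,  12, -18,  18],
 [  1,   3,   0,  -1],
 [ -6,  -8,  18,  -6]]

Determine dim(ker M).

1

Row reduce to echelon form.
R2 ← R2 + (1/6)·R1: [0, 5, -3, 2]
R3 ← R3 − R1: [0, -20, 36, -24]
R3 ← R3 + (4)·R2: [0, 0, 24, -16]
3 nonzero rows, so rank(M) = 3.
M has 4 columns; by rank–nullity, nullity = 4 − 3 = 1.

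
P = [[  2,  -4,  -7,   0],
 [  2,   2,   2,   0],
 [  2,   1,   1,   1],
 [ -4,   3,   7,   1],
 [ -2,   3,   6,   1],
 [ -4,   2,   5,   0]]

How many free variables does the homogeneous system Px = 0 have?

Row reduce to echelon form.
R2 ← R2 − R1: [0, 6, 9, 0]
R3 ← R3 − R1: [0, 5, 8, 1]
R4 ← R4 + (2)·R1: [0, -5, -7, 1]
R5 ← R5 + R1: [0, -1, -1, 1]
R6 ← R6 + (2)·R1: [0, -6, -9, 0]
R3 ← R3 − (5/6)·R2: [0, 0, 1/2, 1]
R4 ← R4 + (5/6)·R2: [0, 0, 1/2, 1]
R5 ← R5 + (1/6)·R2: [0, 0, 1/2, 1]
R6 ← R6 + R2: [0, 0, 0, 0]
R4 ← R4 − R3: [0, 0, 0, 0]
R5 ← R5 − R3: [0, 0, 0, 0]
3 nonzero rows, so rank(P) = 3.
P has 4 columns; by rank–nullity, nullity = 4 − 3 = 1.

1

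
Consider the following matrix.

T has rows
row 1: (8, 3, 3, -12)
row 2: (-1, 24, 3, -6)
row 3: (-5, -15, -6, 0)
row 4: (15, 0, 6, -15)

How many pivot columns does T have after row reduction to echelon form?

3

Row reduce to echelon form.
R2 ← R2 + (1/8)·R1: [0, 195/8, 27/8, -15/2]
R3 ← R3 + (5/8)·R1: [0, -105/8, -33/8, -15/2]
R4 ← R4 − (15/8)·R1: [0, -45/8, 3/8, 15/2]
R3 ← R3 + (7/13)·R2: [0, 0, -30/13, -150/13]
R4 ← R4 + (3/13)·R2: [0, 0, 15/13, 75/13]
R4 ← R4 + (1/2)·R3: [0, 0, 0, 0]
Echelon form has 3 nonzero rows, so rank(T) = 3.
Each nonzero row contributes one pivot column: 3 pivot columns.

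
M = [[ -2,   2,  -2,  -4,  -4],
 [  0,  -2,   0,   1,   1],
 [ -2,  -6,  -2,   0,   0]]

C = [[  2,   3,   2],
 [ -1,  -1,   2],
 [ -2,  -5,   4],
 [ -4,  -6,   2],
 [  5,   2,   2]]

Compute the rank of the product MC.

2

First compute MC:
[[ -6,  18, -24],
 [  3,  -2,   0],
 [  6,  10, -24]]
Now row reduce the product.
R2 ← R2 + (1/2)·R1: [0, 7, -12]
R3 ← R3 + R1: [0, 28, -48]
R3 ← R3 − (4)·R2: [0, 0, 0]
2 nonzero rows, so rank(MC) = 2.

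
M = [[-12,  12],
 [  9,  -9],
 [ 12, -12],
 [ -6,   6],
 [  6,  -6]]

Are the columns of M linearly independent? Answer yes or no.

Row reduce M to echelon form.
R2 ← R2 + (3/4)·R1: [0, 0]
R3 ← R3 + R1: [0, 0]
R4 ← R4 − (1/2)·R1: [0, 0]
R5 ← R5 + (1/2)·R1: [0, 0]
1 pivot among 2 columns.
Only 1 < 2 pivot columns, so the columns are linearly dependent.

no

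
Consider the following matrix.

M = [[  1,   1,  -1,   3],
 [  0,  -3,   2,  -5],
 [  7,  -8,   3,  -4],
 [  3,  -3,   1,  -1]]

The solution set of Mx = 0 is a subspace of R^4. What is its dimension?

2

Row reduce to echelon form.
R3 ← R3 − (7)·R1: [0, -15, 10, -25]
R4 ← R4 − (3)·R1: [0, -6, 4, -10]
R3 ← R3 − (5)·R2: [0, 0, 0, 0]
R4 ← R4 − (2)·R2: [0, 0, 0, 0]
2 nonzero rows, so rank(M) = 2.
M has 4 columns; by rank–nullity, nullity = 4 − 2 = 2.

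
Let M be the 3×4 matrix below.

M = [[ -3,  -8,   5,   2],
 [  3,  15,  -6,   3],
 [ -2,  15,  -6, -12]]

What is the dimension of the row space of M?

Row reduce to echelon form.
R2 ← R2 + R1: [0, 7, -1, 5]
R3 ← R3 − (2/3)·R1: [0, 61/3, -28/3, -40/3]
R3 ← R3 − (61/21)·R2: [0, 0, -45/7, -195/7]
Echelon form has 3 nonzero rows, so rank(M) = 3.
The row space has dimension equal to the rank: 3.

3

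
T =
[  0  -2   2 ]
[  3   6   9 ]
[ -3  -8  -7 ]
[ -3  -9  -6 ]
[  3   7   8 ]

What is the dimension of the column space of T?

Row reduce to echelon form.
Swap R1 ↔ R2
R3 ← R3 + R1: [0, -2, 2]
R4 ← R4 + R1: [0, -3, 3]
R5 ← R5 − R1: [0, 1, -1]
R3 ← R3 − R2: [0, 0, 0]
R4 ← R4 − (3/2)·R2: [0, 0, 0]
R5 ← R5 + (1/2)·R2: [0, 0, 0]
Echelon form has 2 nonzero rows, so rank(T) = 2.
The column space has dimension equal to the rank: 2.

2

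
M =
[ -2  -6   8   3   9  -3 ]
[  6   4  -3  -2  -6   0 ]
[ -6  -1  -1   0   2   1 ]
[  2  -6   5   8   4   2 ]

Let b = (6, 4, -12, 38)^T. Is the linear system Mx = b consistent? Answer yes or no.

Row reduce the augmented matrix [M | b].
R2 ← R2 + (3)·R1: [0, -14, 21, 7, 21, -9, 22]
R3 ← R3 − (3)·R1: [0, 17, -25, -9, -25, 10, -30]
R4 ← R4 + R1: [0, -12, 13, 11, 13, -1, 44]
R3 ← R3 + (17/14)·R2: [0, 0, 1/2, -1/2, 1/2, -13/14, -23/7]
R4 ← R4 − (6/7)·R2: [0, 0, -5, 5, -5, 47/7, 176/7]
R4 ← R4 + (10)·R3: [0, 0, 0, 0, 0, -18/7, -54/7]
The echelon form has 4 nonzero rows, and every pivot lies in the first 6 columns, so rank(M) = rank([M|b]) = 4.
The system is consistent.

yes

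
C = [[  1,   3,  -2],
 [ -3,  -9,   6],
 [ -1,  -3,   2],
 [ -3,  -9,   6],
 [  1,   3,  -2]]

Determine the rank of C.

1

Row reduce to echelon form.
R2 ← R2 + (3)·R1: [0, 0, 0]
R3 ← R3 + R1: [0, 0, 0]
R4 ← R4 + (3)·R1: [0, 0, 0]
R5 ← R5 − R1: [0, 0, 0]
Echelon form has 1 nonzero row, so rank(C) = 1.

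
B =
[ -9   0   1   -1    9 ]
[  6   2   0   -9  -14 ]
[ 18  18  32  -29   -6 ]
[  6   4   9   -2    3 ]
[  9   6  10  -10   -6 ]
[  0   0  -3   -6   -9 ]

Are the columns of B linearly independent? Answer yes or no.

Row reduce B to echelon form.
R2 ← R2 + (2/3)·R1: [0, 2, 2/3, -29/3, -8]
R3 ← R3 + (2)·R1: [0, 18, 34, -31, 12]
R4 ← R4 + (2/3)·R1: [0, 4, 29/3, -8/3, 9]
R5 ← R5 + R1: [0, 6, 11, -11, 3]
R3 ← R3 − (9)·R2: [0, 0, 28, 56, 84]
R4 ← R4 − (2)·R2: [0, 0, 25/3, 50/3, 25]
R5 ← R5 − (3)·R2: [0, 0, 9, 18, 27]
R4 ← R4 − (25/84)·R3: [0, 0, 0, 0, 0]
R5 ← R5 − (9/28)·R3: [0, 0, 0, 0, 0]
R6 ← R6 + (3/28)·R3: [0, 0, 0, 0, 0]
3 pivots among 5 columns.
Only 3 < 5 pivot columns, so the columns are linearly dependent.

no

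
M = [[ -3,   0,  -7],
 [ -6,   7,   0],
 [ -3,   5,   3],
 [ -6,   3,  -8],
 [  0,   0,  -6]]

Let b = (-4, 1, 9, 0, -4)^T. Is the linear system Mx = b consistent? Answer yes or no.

Row reduce the augmented matrix [M | b].
R2 ← R2 − (2)·R1: [0, 7, 14, 9]
R3 ← R3 − R1: [0, 5, 10, 13]
R4 ← R4 − (2)·R1: [0, 3, 6, 8]
R3 ← R3 − (5/7)·R2: [0, 0, 0, 46/7]
R4 ← R4 − (3/7)·R2: [0, 0, 0, 29/7]
Swap R3 ↔ R5
R5 ← R5 − (46/29)·R4: [0, 0, 0, 0]
The echelon form has 4 nonzero rows; the last pivot sits in the augmented column, so rank(M) = 3 but rank([M|b]) = 4.
Since the ranks differ, the system is inconsistent.

no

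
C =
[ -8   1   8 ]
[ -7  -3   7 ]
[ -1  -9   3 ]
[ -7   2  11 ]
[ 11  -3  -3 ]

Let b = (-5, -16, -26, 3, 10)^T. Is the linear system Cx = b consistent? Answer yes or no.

Row reduce the augmented matrix [C | b].
R2 ← R2 − (7/8)·R1: [0, -31/8, 0, -93/8]
R3 ← R3 − (1/8)·R1: [0, -73/8, 2, -203/8]
R4 ← R4 − (7/8)·R1: [0, 9/8, 4, 59/8]
R5 ← R5 + (11/8)·R1: [0, -13/8, 8, 25/8]
R3 ← R3 − (73/31)·R2: [0, 0, 2, 2]
R4 ← R4 + (9/31)·R2: [0, 0, 4, 4]
R5 ← R5 − (13/31)·R2: [0, 0, 8, 8]
R4 ← R4 − (2)·R3: [0, 0, 0, 0]
R5 ← R5 − (4)·R3: [0, 0, 0, 0]
The echelon form has 3 nonzero rows, and every pivot lies in the first 3 columns, so rank(C) = rank([C|b]) = 3.
The system is consistent.

yes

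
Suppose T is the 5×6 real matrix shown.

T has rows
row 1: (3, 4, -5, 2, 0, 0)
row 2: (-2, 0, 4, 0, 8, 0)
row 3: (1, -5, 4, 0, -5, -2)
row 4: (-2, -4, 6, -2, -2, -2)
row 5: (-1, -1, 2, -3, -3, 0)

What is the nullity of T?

Row reduce to echelon form.
R2 ← R2 + (2/3)·R1: [0, 8/3, 2/3, 4/3, 8, 0]
R3 ← R3 − (1/3)·R1: [0, -19/3, 17/3, -2/3, -5, -2]
R4 ← R4 + (2/3)·R1: [0, -4/3, 8/3, -2/3, -2, -2]
R5 ← R5 + (1/3)·R1: [0, 1/3, 1/3, -7/3, -3, 0]
R3 ← R3 + (19/8)·R2: [0, 0, 29/4, 5/2, 14, -2]
R4 ← R4 + (1/2)·R2: [0, 0, 3, 0, 2, -2]
R5 ← R5 − (1/8)·R2: [0, 0, 1/4, -5/2, -4, 0]
R4 ← R4 − (12/29)·R3: [0, 0, 0, -30/29, -110/29, -34/29]
R5 ← R5 − (1/29)·R3: [0, 0, 0, -75/29, -130/29, 2/29]
R5 ← R5 − (5/2)·R4: [0, 0, 0, 0, 5, 3]
5 nonzero rows, so rank(T) = 5.
T has 6 columns; by rank–nullity, nullity = 6 − 5 = 1.

1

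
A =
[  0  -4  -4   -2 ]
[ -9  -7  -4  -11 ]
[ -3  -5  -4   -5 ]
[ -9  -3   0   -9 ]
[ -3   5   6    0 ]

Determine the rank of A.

Row reduce to echelon form.
Swap R1 ↔ R2
R3 ← R3 − (1/3)·R1: [0, -8/3, -8/3, -4/3]
R4 ← R4 − R1: [0, 4, 4, 2]
R5 ← R5 − (1/3)·R1: [0, 22/3, 22/3, 11/3]
R3 ← R3 − (2/3)·R2: [0, 0, 0, 0]
R4 ← R4 + R2: [0, 0, 0, 0]
R5 ← R5 + (11/6)·R2: [0, 0, 0, 0]
Echelon form has 2 nonzero rows, so rank(A) = 2.

2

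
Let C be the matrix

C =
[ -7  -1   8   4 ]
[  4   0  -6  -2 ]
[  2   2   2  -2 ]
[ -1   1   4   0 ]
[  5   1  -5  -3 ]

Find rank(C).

Row reduce to echelon form.
R2 ← R2 + (4/7)·R1: [0, -4/7, -10/7, 2/7]
R3 ← R3 + (2/7)·R1: [0, 12/7, 30/7, -6/7]
R4 ← R4 − (1/7)·R1: [0, 8/7, 20/7, -4/7]
R5 ← R5 + (5/7)·R1: [0, 2/7, 5/7, -1/7]
R3 ← R3 + (3)·R2: [0, 0, 0, 0]
R4 ← R4 + (2)·R2: [0, 0, 0, 0]
R5 ← R5 + (1/2)·R2: [0, 0, 0, 0]
Echelon form has 2 nonzero rows, so rank(C) = 2.

2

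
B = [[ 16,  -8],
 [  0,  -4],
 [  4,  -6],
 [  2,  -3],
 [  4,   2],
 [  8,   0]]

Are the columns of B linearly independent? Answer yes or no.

yes

Row reduce B to echelon form.
R3 ← R3 − (1/4)·R1: [0, -4]
R4 ← R4 − (1/8)·R1: [0, -2]
R5 ← R5 − (1/4)·R1: [0, 4]
R6 ← R6 − (1/2)·R1: [0, 4]
R3 ← R3 − R2: [0, 0]
R4 ← R4 − (1/2)·R2: [0, 0]
R5 ← R5 + R2: [0, 0]
R6 ← R6 + R2: [0, 0]
2 pivots among 2 columns.
Every column is a pivot column, so the columns are linearly independent.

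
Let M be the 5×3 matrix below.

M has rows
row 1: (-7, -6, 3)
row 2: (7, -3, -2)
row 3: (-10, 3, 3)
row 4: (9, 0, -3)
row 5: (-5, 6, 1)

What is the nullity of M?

1

Row reduce to echelon form.
R2 ← R2 + R1: [0, -9, 1]
R3 ← R3 − (10/7)·R1: [0, 81/7, -9/7]
R4 ← R4 + (9/7)·R1: [0, -54/7, 6/7]
R5 ← R5 − (5/7)·R1: [0, 72/7, -8/7]
R3 ← R3 + (9/7)·R2: [0, 0, 0]
R4 ← R4 − (6/7)·R2: [0, 0, 0]
R5 ← R5 + (8/7)·R2: [0, 0, 0]
2 nonzero rows, so rank(M) = 2.
M has 3 columns; by rank–nullity, nullity = 3 − 2 = 1.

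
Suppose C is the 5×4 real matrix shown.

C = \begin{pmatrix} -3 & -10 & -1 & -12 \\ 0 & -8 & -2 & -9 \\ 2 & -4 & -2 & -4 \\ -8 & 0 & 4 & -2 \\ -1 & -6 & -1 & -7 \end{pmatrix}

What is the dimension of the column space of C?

2

Row reduce to echelon form.
R3 ← R3 + (2/3)·R1: [0, -32/3, -8/3, -12]
R4 ← R4 − (8/3)·R1: [0, 80/3, 20/3, 30]
R5 ← R5 − (1/3)·R1: [0, -8/3, -2/3, -3]
R3 ← R3 − (4/3)·R2: [0, 0, 0, 0]
R4 ← R4 + (10/3)·R2: [0, 0, 0, 0]
R5 ← R5 − (1/3)·R2: [0, 0, 0, 0]
Echelon form has 2 nonzero rows, so rank(C) = 2.
The column space has dimension equal to the rank: 2.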